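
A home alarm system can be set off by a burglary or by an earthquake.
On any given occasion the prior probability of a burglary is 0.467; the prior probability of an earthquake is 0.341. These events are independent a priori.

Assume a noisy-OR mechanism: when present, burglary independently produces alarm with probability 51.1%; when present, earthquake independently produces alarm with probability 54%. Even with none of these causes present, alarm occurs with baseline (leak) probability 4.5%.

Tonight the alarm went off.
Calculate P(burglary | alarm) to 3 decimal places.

P(burglary | alarm) ≈ 0.711

Under noisy-OR, P(alarm | causes) = 1 − (1−0.045)·∏(1−qᵢ) over the active causes.
Weight on burglary=true, given the evidence: 0.164034 + 0.125038 = 0.289072
The normalizing constant is 0.045×0.533×0.659 + 0.5607×0.533×0.341 + 0.533005×0.467×0.659 + 0.785182×0.467×0.341 = 0.406787
Posterior = 0.289072 / 0.406787 ≈ 0.711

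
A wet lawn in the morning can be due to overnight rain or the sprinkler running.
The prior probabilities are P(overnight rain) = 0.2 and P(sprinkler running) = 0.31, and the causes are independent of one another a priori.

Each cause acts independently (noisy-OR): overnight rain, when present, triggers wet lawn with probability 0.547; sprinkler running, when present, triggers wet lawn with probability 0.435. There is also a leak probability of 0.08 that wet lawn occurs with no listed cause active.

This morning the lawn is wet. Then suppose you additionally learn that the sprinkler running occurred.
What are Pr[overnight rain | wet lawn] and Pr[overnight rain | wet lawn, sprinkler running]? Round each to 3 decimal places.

Pr[overnight rain | wet lawn] ≈ 0.439; Pr[overnight rain | wet lawn, sprinkler running] ≈ 0.285

Under noisy-OR, P(wet lawn | causes) = 1 − (1−0.08)·∏(1−qᵢ) over the active causes.
Weight on overnight rain=true, given the evidence: 0.080487 + 0.047401 = 0.127888
Normalizer over all consistent configurations: 0.08×0.8×0.69 + 0.4802×0.8×0.31 + 0.58324×0.2×0.69 + 0.764531×0.2×0.31 = 0.291138
Posterior = 0.127888 / 0.291138 ≈ 0.439

With the extra evidence:
For the numerator, keep only overnight rain=true terms: 0.764531×0.2 = 0.152906
Denominator P(wet lawn | sprinkler running): 0.4802×0.8 + 0.764531×0.2 = 0.537066
Posterior = 0.152906 / 0.537066 ≈ 0.285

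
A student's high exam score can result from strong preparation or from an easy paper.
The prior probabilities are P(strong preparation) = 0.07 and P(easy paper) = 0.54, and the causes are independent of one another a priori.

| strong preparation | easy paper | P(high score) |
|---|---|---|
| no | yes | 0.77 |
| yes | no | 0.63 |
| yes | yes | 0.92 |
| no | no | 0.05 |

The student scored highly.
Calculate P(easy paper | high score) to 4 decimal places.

By total probability over the 4 (strong preparation, easy paper) configurations:
  P(high score) = 0.05×0.93×0.46 + 0.77×0.93×0.54 + 0.63×0.07×0.46 + 0.92×0.07×0.54
        = 0.021390 + 0.386694 + 0.020286 + 0.034776 = 0.463146
Keeping only the easy paper-present terms gives 0.421470, so
  P(easy paper | high score) = 0.421470 / 0.463146 ≈ 0.9100

P(easy paper | high score) ≈ 0.9100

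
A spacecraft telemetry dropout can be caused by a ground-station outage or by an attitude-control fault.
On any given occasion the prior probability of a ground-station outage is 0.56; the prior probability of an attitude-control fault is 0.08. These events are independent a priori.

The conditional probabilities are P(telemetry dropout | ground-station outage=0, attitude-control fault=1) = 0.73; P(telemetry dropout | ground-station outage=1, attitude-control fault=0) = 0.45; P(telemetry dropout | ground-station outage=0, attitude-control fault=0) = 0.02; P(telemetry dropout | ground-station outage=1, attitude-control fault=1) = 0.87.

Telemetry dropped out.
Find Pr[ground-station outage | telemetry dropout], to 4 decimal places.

P(telemetry dropout) = 0.02*0.44*0.92 + 0.73*0.44*0.08 + 0.45*0.56*0.92 + 0.87*0.56*0.08 = 0.008096 + 0.025696 + 0.231840 + 0.038976 = 0.304608
The ground-station outage-present share is 0.231840 + 0.038976 = 0.270816.
P(ground-station outage | telemetry dropout) = 0.270816 / 0.304608 ≈ 0.8891

Pr[ground-station outage | telemetry dropout] ≈ 0.8891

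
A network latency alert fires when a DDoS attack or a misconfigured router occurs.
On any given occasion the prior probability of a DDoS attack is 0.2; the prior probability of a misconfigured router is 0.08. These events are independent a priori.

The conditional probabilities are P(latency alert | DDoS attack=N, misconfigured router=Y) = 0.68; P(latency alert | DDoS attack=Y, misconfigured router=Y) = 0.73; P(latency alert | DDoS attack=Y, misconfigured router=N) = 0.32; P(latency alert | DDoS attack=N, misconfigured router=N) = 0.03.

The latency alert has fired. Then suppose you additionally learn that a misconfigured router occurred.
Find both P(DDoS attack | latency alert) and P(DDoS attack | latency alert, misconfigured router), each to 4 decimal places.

Numerator (weight on configurations with DDoS attack): 0.058880 + 0.011680 = 0.070560
The normalizing constant is 0.03×0.8×0.92 + 0.68×0.8×0.08 + 0.32×0.2×0.92 + 0.73×0.2×0.08 = 0.136160
Posterior = 0.070560 / 0.136160 ≈ 0.5182

With the extra evidence:
Weight on DDoS attack=true, given the evidence: 0.73×0.2 = 0.146000
The normalizing constant is 0.68×0.8 + 0.73×0.2 = 0.690000
P(DDoS attack | latency alert, misconfigured router) = 0.146000/0.690000 ≈ 0.2116
The drop from 0.5182 to 0.2116 is the explaining-away (discounting) effect.

P(DDoS attack | latency alert) ≈ 0.5182; P(DDoS attack | latency alert, misconfigured router) ≈ 0.2116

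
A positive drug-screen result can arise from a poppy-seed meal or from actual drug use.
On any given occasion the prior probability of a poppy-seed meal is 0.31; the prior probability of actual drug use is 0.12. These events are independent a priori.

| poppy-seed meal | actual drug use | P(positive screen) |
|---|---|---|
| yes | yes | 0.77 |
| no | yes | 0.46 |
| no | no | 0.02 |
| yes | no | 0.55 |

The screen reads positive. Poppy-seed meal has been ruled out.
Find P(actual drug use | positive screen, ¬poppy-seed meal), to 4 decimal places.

P(actual drug use | positive screen, ¬poppy-seed meal) ≈ 0.7582

Numerator (weight on configurations with actual drug use): 0.46·0.12 = 0.055200
The normalizing constant is 0.02·0.88 + 0.46·0.12 = 0.072800
P(actual drug use | positive screen, ¬poppy-seed meal) = 0.055200/0.072800 ≈ 0.7582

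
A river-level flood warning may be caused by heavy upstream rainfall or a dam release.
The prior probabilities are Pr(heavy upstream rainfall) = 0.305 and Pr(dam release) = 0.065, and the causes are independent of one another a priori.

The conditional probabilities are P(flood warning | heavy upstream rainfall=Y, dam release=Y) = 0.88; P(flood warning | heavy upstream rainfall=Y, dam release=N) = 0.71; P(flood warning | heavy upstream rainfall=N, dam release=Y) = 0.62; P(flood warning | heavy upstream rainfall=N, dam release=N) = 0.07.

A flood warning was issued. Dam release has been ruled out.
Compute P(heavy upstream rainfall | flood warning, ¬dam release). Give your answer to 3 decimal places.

P(heavy upstream rainfall | flood warning, ¬dam release) ≈ 0.817

By total probability over both values of heavy upstream rainfall:
  P(flood warning | ¬dam release) = 0.07·0.695 + 0.71·0.305
        = 0.048650 + 0.216550 = 0.265200
Configurations with heavy upstream rainfall contribute 0.216550, so
  P(heavy upstream rainfall | flood warning, ¬dam release) = 0.216550 / 0.265200 ≈ 0.817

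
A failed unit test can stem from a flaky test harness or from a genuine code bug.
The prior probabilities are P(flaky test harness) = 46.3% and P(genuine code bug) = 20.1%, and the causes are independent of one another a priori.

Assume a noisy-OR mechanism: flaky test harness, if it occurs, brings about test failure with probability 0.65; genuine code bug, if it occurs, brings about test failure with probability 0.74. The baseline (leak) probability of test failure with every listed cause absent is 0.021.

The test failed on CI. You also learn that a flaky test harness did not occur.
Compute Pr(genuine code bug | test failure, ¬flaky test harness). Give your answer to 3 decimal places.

Under noisy-OR, P(test failure | causes) = 1 − (1−0.021)·∏(1−qᵢ) over the active causes.
P(test failure | ¬flaky test harness) = 0.021·0.799 + 0.74546·0.201 = 0.016779 + 0.149837 = 0.166616
The genuine code bug-present share is 0.74546·0.201 = 0.149837.
So P(genuine code bug | test failure, ¬flaky test harness) = 0.149837/0.166616 ≈ 0.899.

Pr(genuine code bug | test failure, ¬flaky test harness) ≈ 0.899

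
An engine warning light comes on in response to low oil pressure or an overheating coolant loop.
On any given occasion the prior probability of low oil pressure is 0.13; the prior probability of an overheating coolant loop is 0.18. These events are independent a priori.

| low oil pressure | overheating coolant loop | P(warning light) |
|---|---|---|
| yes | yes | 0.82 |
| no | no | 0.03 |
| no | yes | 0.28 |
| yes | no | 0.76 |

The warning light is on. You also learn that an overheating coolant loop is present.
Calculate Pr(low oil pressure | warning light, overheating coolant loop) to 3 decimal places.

Weight on low oil pressure=true, given the evidence: 0.82×0.13 = 0.106600
The normalizing constant is 0.28×0.87 + 0.82×0.13 = 0.350200
Posterior = 0.106600 / 0.350200 ≈ 0.304

Pr(low oil pressure | warning light, overheating coolant loop) ≈ 0.304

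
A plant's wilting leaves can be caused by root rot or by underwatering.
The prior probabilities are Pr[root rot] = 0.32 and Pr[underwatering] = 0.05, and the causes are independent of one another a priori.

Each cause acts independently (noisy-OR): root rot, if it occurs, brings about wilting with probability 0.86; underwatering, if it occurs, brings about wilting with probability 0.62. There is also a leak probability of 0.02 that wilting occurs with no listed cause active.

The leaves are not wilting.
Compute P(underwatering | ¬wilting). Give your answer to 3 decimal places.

P(underwatering | ¬wilting) ≈ 0.020

Under noisy-OR, P(wilting | causes) = 1 − (1−0.02)·∏(1−qᵢ) over the active causes.
P(¬wilting) = 0.98·0.68·0.95 + 0.3724·0.68·0.05 + 0.1372·0.32·0.95 + 0.052136·0.32·0.05 = 0.633080 + 0.012662 + 0.041709 + 0.000834 = 0.688285
The underwatering-present share is 0.012662 + 0.000834 = 0.013496.
Hence the posterior is 0.013496/0.688285 ≈ 0.020.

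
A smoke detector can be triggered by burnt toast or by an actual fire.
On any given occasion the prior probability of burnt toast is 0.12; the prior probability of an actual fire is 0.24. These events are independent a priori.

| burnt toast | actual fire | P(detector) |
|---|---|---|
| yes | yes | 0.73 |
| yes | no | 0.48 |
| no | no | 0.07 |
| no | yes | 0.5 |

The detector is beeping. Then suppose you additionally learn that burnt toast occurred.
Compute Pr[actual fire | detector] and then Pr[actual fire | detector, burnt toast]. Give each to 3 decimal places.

Pr[actual fire | detector] ≈ 0.583; Pr[actual fire | detector, burnt toast] ≈ 0.324

P(detector) = 0.07·0.88·0.76 + 0.5·0.88·0.24 + 0.48·0.12·0.76 + 0.73·0.12·0.24 = 0.046816 + 0.105600 + 0.043776 + 0.021024 = 0.217216
The actual fire-present share is 0.105600 + 0.021024 = 0.126624.
Hence the posterior is 0.126624/0.217216 ≈ 0.583.

Now condition on the additional information:
P(detector | burnt toast) = 0.48·0.76 + 0.73·0.24 = 0.364800 + 0.175200 = 0.540000
The actual fire-present share is 0.73·0.24 = 0.175200.
P(actual fire | detector, burnt toast) = 0.175200 / 0.540000 ≈ 0.324
This is intercausal reasoning (explaining away): once burnt toast accounts for the detector, actual fire becomes less likely.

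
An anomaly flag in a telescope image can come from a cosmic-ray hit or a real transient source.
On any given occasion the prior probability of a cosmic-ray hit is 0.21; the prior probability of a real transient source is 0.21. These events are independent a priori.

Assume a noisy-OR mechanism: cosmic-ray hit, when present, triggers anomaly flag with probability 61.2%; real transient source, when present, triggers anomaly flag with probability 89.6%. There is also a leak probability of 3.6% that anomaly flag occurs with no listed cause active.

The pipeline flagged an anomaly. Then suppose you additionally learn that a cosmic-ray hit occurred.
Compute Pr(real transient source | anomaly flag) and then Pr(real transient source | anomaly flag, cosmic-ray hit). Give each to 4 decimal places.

Pr(real transient source | anomaly flag) ≈ 0.6027; Pr(real transient source | anomaly flag, cosmic-ray hit) ≈ 0.2898

Under noisy-OR, P(anomaly flag | causes) = 1 − (1−0.036)·∏(1−qᵢ) over the active causes.
Enumerate the 4 (cosmic-ray hit, real transient source) configurations and weight by the priors:
  P(anomaly flag) = 0.036*0.79*0.79 + 0.899744*0.79*0.21 + 0.625968*0.21*0.79 + 0.961101*0.21*0.21
        = 0.022468 + 0.149268 + 0.103848 + 0.042385 = 0.317969
Configurations with real transient source contribute 0.191653, so
  P(real transient source | anomaly flag) = 0.191653 / 0.317969 ≈ 0.6027

Now condition on the additional information:
Numerator (weight on configurations with real transient source): 0.961101·0.21 = 0.201831
Normalizer over all consistent configurations: 0.625968·0.79 + 0.961101·0.21 = 0.696346
P(real transient source | anomaly flag, cosmic-ray hit) = 0.201831/0.696346 ≈ 0.2898
The drop from 0.6027 to 0.2898 is the explaining-away (discounting) effect.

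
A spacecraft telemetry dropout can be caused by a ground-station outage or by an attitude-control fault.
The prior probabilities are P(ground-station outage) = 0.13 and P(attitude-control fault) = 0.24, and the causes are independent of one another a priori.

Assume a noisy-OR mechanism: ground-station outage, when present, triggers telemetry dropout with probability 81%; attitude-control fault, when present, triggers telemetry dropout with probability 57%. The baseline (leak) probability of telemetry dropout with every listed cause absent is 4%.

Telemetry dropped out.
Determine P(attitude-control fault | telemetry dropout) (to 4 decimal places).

Under noisy-OR, P(telemetry dropout | causes) = 1 − (1−0.04)·∏(1−qᵢ) over the active causes.
P(telemetry dropout) = 0.04*0.87*0.76 + 0.5872*0.87*0.24 + 0.8176*0.13*0.76 + 0.921568*0.13*0.24 = 0.026448 + 0.122607 + 0.080779 + 0.028753 = 0.258587
The attitude-control fault-present share is 0.122607 + 0.028753 = 0.151360.
So P(attitude-control fault | telemetry dropout) = 0.151360/0.258587 ≈ 0.5853.

P(attitude-control fault | telemetry dropout) ≈ 0.5853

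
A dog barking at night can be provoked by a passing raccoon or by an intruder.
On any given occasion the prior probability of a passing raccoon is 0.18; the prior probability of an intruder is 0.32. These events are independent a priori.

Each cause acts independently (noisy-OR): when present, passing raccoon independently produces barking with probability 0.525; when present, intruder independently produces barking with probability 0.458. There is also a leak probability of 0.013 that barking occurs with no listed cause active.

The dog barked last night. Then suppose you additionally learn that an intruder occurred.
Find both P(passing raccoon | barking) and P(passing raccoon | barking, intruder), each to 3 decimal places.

P(passing raccoon | barking) ≈ 0.455; P(passing raccoon | barking, intruder) ≈ 0.260

Under noisy-OR, P(barking | causes) = 1 − (1−0.013)·∏(1−qᵢ) over the active causes.
P(barking) = 0.013*0.82*0.68 + 0.465046*0.82*0.32 + 0.531175*0.18*0.68 + 0.745897*0.18*0.32 = 0.007249 + 0.122028 + 0.065016 + 0.042964 = 0.237257
Of this, 0.107980 comes from 0.065016 + 0.042964 (the passing raccoon=true cases).
Hence the posterior is 0.107980/0.237257 ≈ 0.455.

Now also conditioning on intruder=true:
P(barking | intruder) = 0.465046*0.82 + 0.745897*0.18 = 0.381338 + 0.134261 = 0.515599
The passing raccoon-present share is 0.745897*0.18 = 0.134261.
So P(passing raccoon | barking, intruder) = 0.134261/0.515599 ≈ 0.260.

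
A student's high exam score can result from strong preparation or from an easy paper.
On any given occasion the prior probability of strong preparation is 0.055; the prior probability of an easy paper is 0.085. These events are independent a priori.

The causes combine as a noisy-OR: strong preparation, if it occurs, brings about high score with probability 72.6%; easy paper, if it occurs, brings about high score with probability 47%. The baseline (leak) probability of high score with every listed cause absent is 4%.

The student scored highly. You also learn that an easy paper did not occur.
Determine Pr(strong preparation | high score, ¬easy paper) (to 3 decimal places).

Under noisy-OR, P(high score | causes) = 1 − (1−0.04)·∏(1−qᵢ) over the active causes.
P(high score | ¬easy paper) = 0.04*0.945 + 0.73696*0.055 = 0.037800 + 0.040533 = 0.078333
Of this, 0.040533 comes from 0.73696*0.055 (the strong preparation=true cases).
So P(strong preparation | high score, ¬easy paper) = 0.040533/0.078333 ≈ 0.517.

Pr(strong preparation | high score, ¬easy paper) ≈ 0.517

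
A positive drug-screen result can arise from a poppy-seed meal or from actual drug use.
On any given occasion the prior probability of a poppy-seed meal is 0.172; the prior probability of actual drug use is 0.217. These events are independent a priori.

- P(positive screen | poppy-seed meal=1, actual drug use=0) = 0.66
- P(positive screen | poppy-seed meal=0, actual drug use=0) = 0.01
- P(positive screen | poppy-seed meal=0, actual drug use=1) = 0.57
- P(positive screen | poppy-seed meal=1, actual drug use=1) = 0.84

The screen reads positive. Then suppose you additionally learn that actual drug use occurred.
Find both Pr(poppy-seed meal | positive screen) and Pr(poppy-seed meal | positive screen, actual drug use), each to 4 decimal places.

Pr(poppy-seed meal | positive screen) ≈ 0.5247; Pr(poppy-seed meal | positive screen, actual drug use) ≈ 0.2344

Enumerate the 4 (poppy-seed meal, actual drug use) configurations and weight by the priors:
  P(positive screen) = 0.01·0.828·0.783 + 0.57·0.828·0.217 + 0.66·0.172·0.783 + 0.84·0.172·0.217
        = 0.006483 + 0.102415 + 0.088886 + 0.031352 = 0.229136
The terms with poppy-seed meal present sum to 0.120238, so
  P(poppy-seed meal | positive screen) = 0.120238 / 0.229136 ≈ 0.5247

Now condition on the additional information:
Weight on poppy-seed meal=true, given the evidence: 0.84·0.172 = 0.144480
Denominator P(positive screen | actual drug use): 0.57·0.828 + 0.84·0.172 = 0.616440
Posterior = 0.144480 / 0.616440 ≈ 0.2344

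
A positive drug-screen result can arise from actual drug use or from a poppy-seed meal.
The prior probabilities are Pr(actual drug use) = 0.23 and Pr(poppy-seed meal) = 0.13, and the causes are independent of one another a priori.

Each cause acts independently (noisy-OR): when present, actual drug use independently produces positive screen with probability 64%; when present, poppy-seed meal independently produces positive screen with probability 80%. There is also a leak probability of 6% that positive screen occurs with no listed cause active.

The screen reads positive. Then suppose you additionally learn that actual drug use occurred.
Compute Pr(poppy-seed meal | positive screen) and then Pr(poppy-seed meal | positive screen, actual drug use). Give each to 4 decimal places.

Pr(poppy-seed meal | positive screen) ≈ 0.3874; Pr(poppy-seed meal | positive screen, actual drug use) ≈ 0.1739

Under noisy-OR, P(positive screen | causes) = 1 − (1−0.06)·∏(1−qᵢ) over the active causes.
P(positive screen) = 0.06·0.77·0.87 + 0.812·0.77·0.13 + 0.6616·0.23·0.87 + 0.93232·0.23·0.13 = 0.040194 + 0.081281 + 0.132386 + 0.027876 = 0.281737
The poppy-seed meal-present share is 0.081281 + 0.027876 = 0.109157.
So P(poppy-seed meal | positive screen) = 0.109157/0.281737 ≈ 0.3874.

With the extra evidence:
Enumerate both values of poppy-seed meal and weight by the priors:
  P(positive screen | actual drug use) = 0.6616·0.87 + 0.93232·0.13
        = 0.575592 + 0.121202 = 0.696794
Keeping only the poppy-seed meal-present terms gives 0.121202, so
  P(poppy-seed meal | positive screen, actual drug use) = 0.121202 / 0.696794 ≈ 0.1739
Conditioning on actual drug use lowers the posterior on poppy-seed meal: the classic explaining-away effect in a common-effect structure.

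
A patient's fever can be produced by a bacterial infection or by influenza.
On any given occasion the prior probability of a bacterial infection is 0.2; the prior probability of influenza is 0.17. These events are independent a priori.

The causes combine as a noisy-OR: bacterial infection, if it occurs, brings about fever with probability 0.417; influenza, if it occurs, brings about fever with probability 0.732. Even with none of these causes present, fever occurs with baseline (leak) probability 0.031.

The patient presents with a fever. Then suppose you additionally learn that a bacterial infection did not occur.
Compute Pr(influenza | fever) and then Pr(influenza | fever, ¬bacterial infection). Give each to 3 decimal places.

Pr(influenza | fever) ≈ 0.583; Pr(influenza | fever, ¬bacterial infection) ≈ 0.830

Under noisy-OR, P(fever | causes) = 1 − (1−0.031)·∏(1−qᵢ) over the active causes.
Weight on influenza=true, given the evidence: 0.100682 + 0.028852 = 0.129534
The normalizing constant is 0.031·0.8·0.83 + 0.740308·0.8·0.17 + 0.435073·0.2·0.83 + 0.8486·0.2·0.17 = 0.222340
P(influenza | fever) = 0.129534/0.222340 ≈ 0.583

Now also conditioning on bacterial infection≠true:
For the numerator, keep only influenza=true terms: 0.740308·0.17 = 0.125852
Normalizer over all consistent configurations: 0.031·0.83 + 0.740308·0.17 = 0.151582
P(influenza | fever, ¬bacterial infection) = 0.125852/0.151582 ≈ 0.830
With bacterial infection excluded, influenza must carry more of the explanatory weight for the fever.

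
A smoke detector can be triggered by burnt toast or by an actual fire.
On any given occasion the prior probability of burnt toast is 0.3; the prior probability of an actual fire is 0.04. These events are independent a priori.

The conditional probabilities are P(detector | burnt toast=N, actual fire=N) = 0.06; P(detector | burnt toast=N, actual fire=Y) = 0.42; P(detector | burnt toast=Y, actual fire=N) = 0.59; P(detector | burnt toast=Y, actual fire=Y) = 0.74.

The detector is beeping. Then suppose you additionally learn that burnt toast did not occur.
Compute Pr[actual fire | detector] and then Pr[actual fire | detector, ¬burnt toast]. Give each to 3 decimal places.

For the numerator, keep only actual fire=true terms: 0.011760 + 0.008880 = 0.020640
The normalizing constant is 0.06·0.7·0.96 + 0.42·0.7·0.04 + 0.59·0.3·0.96 + 0.74·0.3·0.04 = 0.230880
P(actual fire | detector) = 0.020640/0.230880 ≈ 0.089

With the extra evidence:
Enumerate both values of actual fire and weight by the priors:
  P(detector | ¬burnt toast) = 0.06*0.96 + 0.42*0.04
        = 0.057600 + 0.016800 = 0.074400
Keeping only the actual fire-present terms gives 0.016800, so
  P(actual fire | detector, ¬burnt toast) = 0.016800 / 0.074400 ≈ 0.226

Pr[actual fire | detector] ≈ 0.089; Pr[actual fire | detector, ¬burnt toast] ≈ 0.226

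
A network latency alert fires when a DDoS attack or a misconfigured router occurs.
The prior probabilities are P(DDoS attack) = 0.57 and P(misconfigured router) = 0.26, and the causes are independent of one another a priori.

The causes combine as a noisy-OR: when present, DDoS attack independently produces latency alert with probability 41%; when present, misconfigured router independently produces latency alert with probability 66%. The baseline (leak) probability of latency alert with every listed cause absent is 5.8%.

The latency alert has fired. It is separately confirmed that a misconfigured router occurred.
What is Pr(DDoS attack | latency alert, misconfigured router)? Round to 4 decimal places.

Pr(DDoS attack | latency alert, misconfigured router) ≈ 0.6127

Under noisy-OR, P(latency alert | causes) = 1 − (1−0.058)·∏(1−qᵢ) over the active causes.
By total probability over both values of DDoS attack:
  P(latency alert | misconfigured router) = 0.67972·0.43 + 0.811035·0.57
        = 0.292280 + 0.462290 = 0.754570
Keeping only the DDoS attack-present terms gives 0.462290, so
  P(DDoS attack | latency alert, misconfigured router) = 0.462290 / 0.754570 ≈ 0.6127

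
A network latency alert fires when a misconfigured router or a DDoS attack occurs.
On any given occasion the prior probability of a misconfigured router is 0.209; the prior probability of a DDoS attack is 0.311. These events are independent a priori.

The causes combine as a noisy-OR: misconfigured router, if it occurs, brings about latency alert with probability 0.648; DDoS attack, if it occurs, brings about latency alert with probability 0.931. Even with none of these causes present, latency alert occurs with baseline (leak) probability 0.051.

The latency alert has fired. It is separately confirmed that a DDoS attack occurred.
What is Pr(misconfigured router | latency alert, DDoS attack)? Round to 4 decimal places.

Pr(misconfigured router | latency alert, DDoS attack) ≈ 0.2164

Under noisy-OR, P(latency alert | causes) = 1 − (1−0.051)·∏(1−qᵢ) over the active causes.
Weight on misconfigured router=true, given the evidence: 0.976951·0.209 = 0.204183
Normalizer over all consistent configurations: 0.934519·0.791 + 0.976951·0.209 = 0.943388
Posterior = 0.204183 / 0.943388 ≈ 0.2164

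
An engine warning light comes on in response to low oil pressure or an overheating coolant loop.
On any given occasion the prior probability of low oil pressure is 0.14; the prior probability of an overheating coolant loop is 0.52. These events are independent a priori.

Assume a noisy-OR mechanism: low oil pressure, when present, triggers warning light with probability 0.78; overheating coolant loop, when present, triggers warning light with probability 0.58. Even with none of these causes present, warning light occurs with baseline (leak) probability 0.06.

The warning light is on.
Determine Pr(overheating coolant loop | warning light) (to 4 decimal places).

Under noisy-OR, P(warning light | causes) = 1 − (1−0.06)·∏(1−qᵢ) over the active causes.
P(warning light) = 0.06×0.86×0.48 + 0.6052×0.86×0.52 + 0.7932×0.14×0.48 + 0.913144×0.14×0.52 = 0.024768 + 0.270645 + 0.053303 + 0.066477 = 0.415193
The overheating coolant loop-present share is 0.270645 + 0.066477 = 0.337122.
P(overheating coolant loop | warning light) = 0.337122 / 0.415193 ≈ 0.8120

Pr(overheating coolant loop | warning light) ≈ 0.8120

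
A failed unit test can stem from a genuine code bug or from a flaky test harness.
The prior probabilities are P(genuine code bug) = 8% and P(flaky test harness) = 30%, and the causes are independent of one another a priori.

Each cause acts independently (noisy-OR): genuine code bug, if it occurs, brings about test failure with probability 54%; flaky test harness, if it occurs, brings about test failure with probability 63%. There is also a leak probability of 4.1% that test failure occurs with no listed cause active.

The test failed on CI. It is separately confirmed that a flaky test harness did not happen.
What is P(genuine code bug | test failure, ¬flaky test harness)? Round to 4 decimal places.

P(genuine code bug | test failure, ¬flaky test harness) ≈ 0.5424

Under noisy-OR, P(test failure | causes) = 1 − (1−0.041)·∏(1−qᵢ) over the active causes.
Enumerate both values of genuine code bug and weight by the priors:
  P(test failure | ¬flaky test harness) = 0.041·0.92 + 0.55886·0.08
        = 0.037720 + 0.044709 = 0.082429
Configurations with genuine code bug contribute 0.044709, so
  P(genuine code bug | test failure, ¬flaky test harness) = 0.044709 / 0.082429 ≈ 0.5424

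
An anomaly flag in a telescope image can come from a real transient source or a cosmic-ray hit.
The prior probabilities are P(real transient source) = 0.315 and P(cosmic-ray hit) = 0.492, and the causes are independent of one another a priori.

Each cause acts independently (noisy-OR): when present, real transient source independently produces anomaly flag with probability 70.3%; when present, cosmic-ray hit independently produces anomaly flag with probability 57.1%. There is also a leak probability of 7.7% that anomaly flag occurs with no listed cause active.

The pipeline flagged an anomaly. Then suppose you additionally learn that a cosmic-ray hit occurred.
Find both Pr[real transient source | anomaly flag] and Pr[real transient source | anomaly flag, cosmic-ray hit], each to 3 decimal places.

Under noisy-OR, P(anomaly flag | causes) = 1 − (1−0.077)·∏(1−qᵢ) over the active causes.
P(anomaly flag) = 0.077×0.685×0.508 + 0.604033×0.685×0.492 + 0.725869×0.315×0.508 + 0.882398×0.315×0.492 = 0.026794 + 0.203571 + 0.116154 + 0.136754 = 0.483273
The real transient source-present share is 0.116154 + 0.136754 = 0.252908.
Hence the posterior is 0.252908/0.483273 ≈ 0.523.

With the extra evidence:
Enumerate both values of real transient source and weight by the priors:
  P(anomaly flag | cosmic-ray hit) = 0.604033*0.685 + 0.882398*0.315
        = 0.413763 + 0.277955 = 0.691718
Keeping only the real transient source-present terms gives 0.277955, so
  P(real transient source | anomaly flag, cosmic-ray hit) = 0.277955 / 0.691718 ≈ 0.402

Pr[real transient source | anomaly flag] ≈ 0.523; Pr[real transient source | anomaly flag, cosmic-ray hit] ≈ 0.402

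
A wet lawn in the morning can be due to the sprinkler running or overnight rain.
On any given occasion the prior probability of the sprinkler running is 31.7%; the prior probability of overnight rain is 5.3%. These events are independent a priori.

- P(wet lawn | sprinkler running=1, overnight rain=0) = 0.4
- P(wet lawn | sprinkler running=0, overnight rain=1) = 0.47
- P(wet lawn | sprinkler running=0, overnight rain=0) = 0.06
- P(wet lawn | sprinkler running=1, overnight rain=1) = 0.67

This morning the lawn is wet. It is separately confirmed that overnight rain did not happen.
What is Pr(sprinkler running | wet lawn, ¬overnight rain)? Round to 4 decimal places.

Pr(sprinkler running | wet lawn, ¬overnight rain) ≈ 0.7558

P(wet lawn | ¬overnight rain) = 0.06×0.683 + 0.4×0.317 = 0.040980 + 0.126800 = 0.167780
The sprinkler running-present share is 0.4×0.317 = 0.126800.
So P(sprinkler running | wet lawn, ¬overnight rain) = 0.126800/0.167780 ≈ 0.7558.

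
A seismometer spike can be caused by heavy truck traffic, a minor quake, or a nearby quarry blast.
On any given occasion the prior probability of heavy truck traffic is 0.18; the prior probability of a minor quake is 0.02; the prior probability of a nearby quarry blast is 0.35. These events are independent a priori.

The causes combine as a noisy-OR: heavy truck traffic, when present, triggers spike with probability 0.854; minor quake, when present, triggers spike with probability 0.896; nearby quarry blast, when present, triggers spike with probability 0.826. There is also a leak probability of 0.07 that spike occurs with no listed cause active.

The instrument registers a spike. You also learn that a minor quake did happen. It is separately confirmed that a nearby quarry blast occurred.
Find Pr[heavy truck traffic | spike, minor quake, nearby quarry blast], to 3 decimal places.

Pr[heavy truck traffic | spike, minor quake, nearby quarry blast] ≈ 0.182

Under noisy-OR, P(spike | causes) = 1 − (1−0.07)·∏(1−qᵢ) over the active causes.
P(spike | minor quake, nearby quarry blast) = 0.983171·0.82 + 0.997543·0.18 = 0.806200 + 0.179558 = 0.985758
The heavy truck traffic-present share is 0.997543·0.18 = 0.179558.
So P(heavy truck traffic | spike, minor quake, nearby quarry blast) = 0.179558/0.985758 ≈ 0.182.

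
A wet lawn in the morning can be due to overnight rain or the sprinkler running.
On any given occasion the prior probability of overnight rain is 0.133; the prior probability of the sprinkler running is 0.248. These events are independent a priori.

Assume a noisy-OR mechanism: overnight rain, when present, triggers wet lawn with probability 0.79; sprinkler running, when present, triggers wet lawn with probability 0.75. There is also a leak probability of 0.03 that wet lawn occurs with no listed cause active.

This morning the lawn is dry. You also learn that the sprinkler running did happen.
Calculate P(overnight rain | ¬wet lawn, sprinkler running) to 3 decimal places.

P(overnight rain | ¬wet lawn, sprinkler running) ≈ 0.031

Under noisy-OR, P(wet lawn | causes) = 1 − (1−0.03)·∏(1−qᵢ) over the active causes.
Numerator (weight on configurations with overnight rain): 0.050925·0.133 = 0.006773
Normalizer over all consistent configurations: 0.2425·0.867 + 0.050925·0.133 = 0.217021
Posterior = 0.006773 / 0.217021 ≈ 0.031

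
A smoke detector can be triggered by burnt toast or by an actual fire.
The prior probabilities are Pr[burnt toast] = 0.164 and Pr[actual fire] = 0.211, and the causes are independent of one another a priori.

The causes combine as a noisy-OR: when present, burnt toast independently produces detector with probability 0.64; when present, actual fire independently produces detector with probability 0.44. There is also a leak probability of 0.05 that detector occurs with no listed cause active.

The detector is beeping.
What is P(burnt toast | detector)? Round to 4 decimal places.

Under noisy-OR, P(detector | causes) = 1 − (1−0.05)·∏(1−qᵢ) over the active causes.
P(detector) = 0.05×0.836×0.789 + 0.468×0.836×0.211 + 0.658×0.164×0.789 + 0.80848×0.164×0.211 = 0.032980 + 0.082553 + 0.085143 + 0.027977 = 0.228653
Restricting to configurations with burnt toast present: 0.085143 + 0.027977 = 0.113120.
P(burnt toast | detector) = 0.113120 / 0.228653 ≈ 0.4947

P(burnt toast | detector) ≈ 0.4947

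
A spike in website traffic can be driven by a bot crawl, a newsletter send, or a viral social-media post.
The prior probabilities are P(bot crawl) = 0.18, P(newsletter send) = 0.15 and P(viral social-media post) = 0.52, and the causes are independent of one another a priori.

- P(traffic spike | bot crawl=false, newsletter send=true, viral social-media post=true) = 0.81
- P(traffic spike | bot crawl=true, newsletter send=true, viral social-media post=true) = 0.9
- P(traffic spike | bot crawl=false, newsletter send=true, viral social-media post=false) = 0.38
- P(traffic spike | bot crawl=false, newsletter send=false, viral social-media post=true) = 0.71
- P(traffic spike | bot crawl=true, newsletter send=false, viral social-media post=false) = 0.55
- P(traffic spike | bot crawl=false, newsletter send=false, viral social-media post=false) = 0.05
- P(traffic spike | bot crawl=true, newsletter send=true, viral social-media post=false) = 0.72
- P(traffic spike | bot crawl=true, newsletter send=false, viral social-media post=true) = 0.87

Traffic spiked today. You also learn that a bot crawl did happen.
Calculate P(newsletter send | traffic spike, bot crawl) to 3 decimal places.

P(newsletter send | traffic spike, bot crawl) ≈ 0.167

Sum P(traffic spike|·) weighted by the priors over the 4 (newsletter send, viral social-media post) configurations:
  P(traffic spike | bot crawl) = 0.55·0.85·0.48 + 0.87·0.85·0.52 + 0.72·0.15·0.48 + 0.9·0.15·0.52
        = 0.224400 + 0.384540 + 0.051840 + 0.070200 = 0.730980
Configurations with newsletter send contribute 0.122040, so
  P(newsletter send | traffic spike, bot crawl) = 0.122040 / 0.730980 ≈ 0.167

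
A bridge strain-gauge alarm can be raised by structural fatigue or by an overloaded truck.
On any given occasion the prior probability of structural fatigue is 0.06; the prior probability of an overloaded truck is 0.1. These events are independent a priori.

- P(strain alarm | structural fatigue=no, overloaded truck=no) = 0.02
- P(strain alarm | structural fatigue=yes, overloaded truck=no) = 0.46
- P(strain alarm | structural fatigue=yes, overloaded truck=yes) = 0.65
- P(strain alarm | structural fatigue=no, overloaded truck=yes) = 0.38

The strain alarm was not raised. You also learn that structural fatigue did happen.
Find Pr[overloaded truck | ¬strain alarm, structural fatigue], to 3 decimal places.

Pr[overloaded truck | ¬strain alarm, structural fatigue] ≈ 0.067

P(¬strain alarm | structural fatigue) = 0.54×0.9 + 0.35×0.1 = 0.486000 + 0.035000 = 0.521000
Restricting to configurations with overloaded truck present: 0.35×0.1 = 0.035000.
P(overloaded truck | ¬strain alarm, structural fatigue) = 0.035000 / 0.521000 ≈ 0.067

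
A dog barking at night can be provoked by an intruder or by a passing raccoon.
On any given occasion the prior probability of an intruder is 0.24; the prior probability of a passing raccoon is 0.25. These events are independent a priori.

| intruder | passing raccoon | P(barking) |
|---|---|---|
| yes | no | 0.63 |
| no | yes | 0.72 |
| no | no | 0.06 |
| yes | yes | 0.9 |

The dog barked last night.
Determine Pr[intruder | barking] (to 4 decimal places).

P(barking) = 0.06·0.76·0.75 + 0.72·0.76·0.25 + 0.63·0.24·0.75 + 0.9·0.24·0.25 = 0.034200 + 0.136800 + 0.113400 + 0.054000 = 0.338400
The intruder-present share is 0.113400 + 0.054000 = 0.167400.
Hence the posterior is 0.167400/0.338400 ≈ 0.4947.

Pr[intruder | barking] ≈ 0.4947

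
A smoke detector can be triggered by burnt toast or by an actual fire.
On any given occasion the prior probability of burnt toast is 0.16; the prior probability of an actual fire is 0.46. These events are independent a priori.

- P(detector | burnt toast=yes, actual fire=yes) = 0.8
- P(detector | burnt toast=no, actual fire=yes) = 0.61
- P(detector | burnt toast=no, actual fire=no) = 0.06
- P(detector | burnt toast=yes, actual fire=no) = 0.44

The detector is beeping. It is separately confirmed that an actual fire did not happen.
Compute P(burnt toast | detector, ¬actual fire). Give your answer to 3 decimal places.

Numerator (weight on configurations with burnt toast): 0.44×0.16 = 0.070400
Denominator P(detector | ¬actual fire): 0.06×0.84 + 0.44×0.16 = 0.120800
Posterior = 0.070400 / 0.120800 ≈ 0.583

P(burnt toast | detector, ¬actual fire) ≈ 0.583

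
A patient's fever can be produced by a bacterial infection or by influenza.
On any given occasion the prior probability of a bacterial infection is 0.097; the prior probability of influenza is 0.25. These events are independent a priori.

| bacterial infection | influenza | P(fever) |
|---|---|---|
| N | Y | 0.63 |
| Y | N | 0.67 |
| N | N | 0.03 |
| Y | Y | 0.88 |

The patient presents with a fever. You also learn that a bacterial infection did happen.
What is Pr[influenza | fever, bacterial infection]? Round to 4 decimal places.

Pr[influenza | fever, bacterial infection] ≈ 0.3045

P(fever | bacterial infection) = 0.67×0.75 + 0.88×0.25 = 0.502500 + 0.220000 = 0.722500
Restricting to configurations with influenza present: 0.88×0.25 = 0.220000.
P(influenza | fever, bacterial infection) = 0.220000 / 0.722500 ≈ 0.3045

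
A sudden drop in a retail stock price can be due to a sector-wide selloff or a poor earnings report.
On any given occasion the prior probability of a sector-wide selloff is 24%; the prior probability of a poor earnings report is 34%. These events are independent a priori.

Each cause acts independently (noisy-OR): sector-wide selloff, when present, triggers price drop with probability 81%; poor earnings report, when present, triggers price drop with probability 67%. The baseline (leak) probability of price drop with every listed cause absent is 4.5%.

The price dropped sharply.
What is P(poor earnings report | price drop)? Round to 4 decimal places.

P(poor earnings report | price drop) ≈ 0.6250

Under noisy-OR, P(price drop | causes) = 1 − (1−0.045)·∏(1−qᵢ) over the active causes.
Numerator (weight on configurations with poor earnings report): 0.176965 + 0.076714 = 0.253679
Denominator P(price drop): 0.045*0.76*0.66 + 0.68485*0.76*0.34 + 0.81855*0.24*0.66 + 0.940122*0.24*0.34 = 0.405909
P(poor earnings report | price drop) = 0.253679/0.405909 ≈ 0.6250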